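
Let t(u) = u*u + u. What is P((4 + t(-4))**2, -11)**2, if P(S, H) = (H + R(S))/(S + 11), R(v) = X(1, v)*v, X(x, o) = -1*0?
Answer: 121/71289 ≈ 0.0016973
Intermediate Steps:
t(u) = u + u**2 (t(u) = u**2 + u = u + u**2)
X(x, o) = 0
R(v) = 0 (R(v) = 0*v = 0)
P(S, H) = H/(11 + S) (P(S, H) = (H + 0)/(S + 11) = H/(11 + S))
P((4 + t(-4))**2, -11)**2 = (-11/(11 + (4 - 4*(1 - 4))**2))**2 = (-11/(11 + (4 - 4*(-3))**2))**2 = (-11/(11 + (4 + 12)**2))**2 = (-11/(11 + 16**2))**2 = (-11/(11 + 256))**2 = (-11/267)**2 = 121/71289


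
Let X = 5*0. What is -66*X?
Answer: 0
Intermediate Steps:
X = 0
-66*X = -66*0 = 0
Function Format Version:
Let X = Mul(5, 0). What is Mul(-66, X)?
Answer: 0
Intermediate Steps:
X = 0
Mul(-66, X) = Mul(-66, 0) = 0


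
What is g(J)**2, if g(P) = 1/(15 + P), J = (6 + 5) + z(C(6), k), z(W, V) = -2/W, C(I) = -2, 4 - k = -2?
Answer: 1/729 ≈ 0.0013717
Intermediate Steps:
k = 6 (k = 4 - 1*(-2) = 4 + 2 = 6)
J = 12 (J = (6 + 5) - 2/(-2) = 11 - 2*(-1/2) = 11 + 1 = 12)
g(J)**2 = (1/(15 + 12))**2 = (1/27)**2 = 1/729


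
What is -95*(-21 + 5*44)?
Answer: -18905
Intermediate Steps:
-95*(-21 + 5*44) = -95*(-21 + 220) = -95*199 = -18905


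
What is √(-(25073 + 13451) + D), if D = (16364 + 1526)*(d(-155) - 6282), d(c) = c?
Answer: 3*I*√12799606 ≈ 10733.0*I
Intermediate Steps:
D = -115157930 (D = (16364 + 1526)*(-155 - 6282) = 17890*(-6437) = -115157930)
√(-(25073 + 13451) + D) = √(-(25073 + 13451) - 115157930) = √(-1*38524 - 115157930) = √(-38524 - 115157930) = √(-115196454) = 3*I*√12799606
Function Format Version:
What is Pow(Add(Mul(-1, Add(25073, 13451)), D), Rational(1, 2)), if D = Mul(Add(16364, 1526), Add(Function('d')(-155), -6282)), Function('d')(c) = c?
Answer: Mul(3, I, Pow(12799606, Rational(1, 2))) ≈ Mul(10733., I)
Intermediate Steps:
D = -115157930 (D = Mul(Add(16364, 1526), Add(-155, -6282)) = Mul(17890, -6437) = -115157930)
Pow(Add(Mul(-1, Add(25073, 13451)), D), Rational(1, 2)) = Pow(Add(Mul(-1, Add(25073, 13451)), -115157930), Rational(1, 2)) = Pow(Add(Mul(-1, 38524), -115157930), Rational(1, 2)) = Pow(Add(-38524, -115157930), Rational(1, 2)) = Pow(-115196454, Rational(1, 2)) = Mul(3, I, Pow(12799606, Rational(1, 2)))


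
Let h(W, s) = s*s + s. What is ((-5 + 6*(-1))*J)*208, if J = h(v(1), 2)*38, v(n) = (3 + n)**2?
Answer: -521664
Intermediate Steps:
h(W, s) = s + s**2 (h(W, s) = s**2 + s = s + s**2)
J = 228 (J = (2*(1 + 2))*38 = (2*3)*38 = 6*38 = 228)
((-5 + 6*(-1))*J)*208 = ((-5 + 6*(-1))*228)*208 = ((-5 - 6)*228)*208 = -11*228*208 = -2508*208 = -521664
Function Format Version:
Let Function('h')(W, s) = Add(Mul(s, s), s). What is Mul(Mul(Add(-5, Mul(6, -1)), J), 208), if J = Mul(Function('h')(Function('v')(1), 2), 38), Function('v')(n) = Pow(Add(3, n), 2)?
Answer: -521664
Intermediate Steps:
Function('h')(W, s) = Add(s, Pow(s, 2)) (Function('h')(W, s) = Add(Pow(s, 2), s) = Add(s, Pow(s, 2)))
J = 228 (J = Mul(Mul(2, Add(1, 2)), 38) = Mul(Mul(2, 3), 38) = Mul(6, 38) = 228)
Mul(Mul(Add(-5, Mul(6, -1)), J), 208) = Mul(Mul(Add(-5, Mul(6, -1)), 228), 208) = Mul(Mul(Add(-5, -6), 228), 208) = Mul(Mul(-11, 228), 208) = Mul(-2508, 208) = -521664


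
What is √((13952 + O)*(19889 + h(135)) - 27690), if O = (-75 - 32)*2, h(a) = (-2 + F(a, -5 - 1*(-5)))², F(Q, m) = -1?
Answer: √273331034 ≈ 16533.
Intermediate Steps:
h(a) = 9 (h(a) = (-2 - 1)² = (-3)² = 9)
O = -214 (O = -107*2 = -214)
√((13952 + O)*(19889 + h(135)) - 27690) = √((13952 - 214)*(19889 + 9) - 27690) = √(13738*19898 - 27690) = √(273358724 - 27690) = √273331034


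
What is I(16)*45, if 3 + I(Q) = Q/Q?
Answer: -90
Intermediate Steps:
I(Q) = -2 (I(Q) = -3 + Q/Q = -3 + 1 = -2)
I(16)*45 = -2*45 = -90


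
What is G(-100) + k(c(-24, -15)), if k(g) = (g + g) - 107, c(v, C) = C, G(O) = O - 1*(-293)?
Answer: 56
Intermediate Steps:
G(O) = 293 + O (G(O) = O + 293 = 293 + O)
k(g) = -107 + 2*g (k(g) = 2*g - 107 = -107 + 2*g)
G(-100) + k(c(-24, -15)) = (293 - 100) + (-107 + 2*(-15)) = 193 + (-107 - 30) = 193 - 137 = 56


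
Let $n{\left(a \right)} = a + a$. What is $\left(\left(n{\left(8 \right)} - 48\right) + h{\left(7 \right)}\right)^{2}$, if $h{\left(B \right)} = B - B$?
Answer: $1024$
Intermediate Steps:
$h{\left(B \right)} = 0$
$n{\left(a \right)} = 2 a$
$\left(\left(n{\left(8 \right)} - 48\right) + h{\left(7 \right)}\right)^{2} = \left(\left(2 \cdot 8 - 48\right) + 0\right)^{2} = \left(\left(16 - 48\right) + 0\right)^{2} = \left(-32 + 0\right)^{2} = \left(-32\right)^{2} = 1024$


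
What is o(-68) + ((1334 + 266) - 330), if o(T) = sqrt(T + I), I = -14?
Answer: 1270 + I*sqrt(82) ≈ 1270.0 + 9.0554*I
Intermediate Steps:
o(T) = sqrt(-14 + T) (o(T) = sqrt(T - 14) = sqrt(-14 + T))
o(-68) + ((1334 + 266) - 330) = sqrt(-14 - 68) + ((1334 + 266) - 330) = sqrt(-82) + (1600 - 330) = I*sqrt(82) + 1270 = 1270 + I*sqrt(82)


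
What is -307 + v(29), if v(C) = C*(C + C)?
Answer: 1375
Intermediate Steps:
v(C) = 2*C² (v(C) = C*(2*C) = 2*C²)
-307 + v(29) = -307 + 2*29² = -307 + 2*841 = -307 + 1682 = 1375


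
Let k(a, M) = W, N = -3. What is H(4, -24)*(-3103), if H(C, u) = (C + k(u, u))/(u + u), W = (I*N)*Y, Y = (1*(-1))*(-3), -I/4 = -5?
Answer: -34133/3 ≈ -11378.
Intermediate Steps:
I = 20 (I = -4*(-5) = 20)
Y = 3 (Y = -1*(-3) = 3)
W = -180 (W = (20*(-3))*3 = -60*3 = -180)
k(a, M) = -180
H(C, u) = (-180 + C)/(2*u) (H(C, u) = (C - 180)/(u + u) = (-180 + C)/((2*u)) = (-180 + C)*(1/(2*u)) = (-180 + C)/(2*u))
H(4, -24)*(-3103) = ((½)*(-180 + 4)/(-24))*(-3103) = ((½)*(-1/24)*(-176))*(-3103) = (11/3)*(-3103) = -34133/3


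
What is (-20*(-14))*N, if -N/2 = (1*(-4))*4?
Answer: 8960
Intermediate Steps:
N = 32 (N = -2*1*(-4)*4 = -(-8)*4 = -2*(-16) = 32)
(-20*(-14))*N = -20*(-14)*32 = 280*32 = 8960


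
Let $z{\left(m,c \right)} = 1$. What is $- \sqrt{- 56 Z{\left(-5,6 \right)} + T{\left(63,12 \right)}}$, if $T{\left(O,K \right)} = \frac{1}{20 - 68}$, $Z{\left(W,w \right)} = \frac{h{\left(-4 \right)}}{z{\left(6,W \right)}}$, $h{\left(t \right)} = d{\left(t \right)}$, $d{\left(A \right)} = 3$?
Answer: $- \frac{i \sqrt{24195}}{12} \approx - 12.962 i$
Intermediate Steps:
$h{\left(t \right)} = 3$
$Z{\left(W,w \right)} = 3$ ($Z{\left(W,w \right)} = \frac{3}{1} = 3 \cdot 1 = 3$)
$T{\left(O,K \right)} = - \frac{1}{48}$ ($T{\left(O,K \right)} = \frac{1}{-48} = - \frac{1}{48}$)
$- \sqrt{- 56 Z{\left(-5,6 \right)} + T{\left(63,12 \right)}} = - \sqrt{\left(-56\right) 3 - \frac{1}{48}} = - \sqrt{-168 - \frac{1}{48}} = - \sqrt{- \frac{8065}{48}} = - \frac{i \sqrt{24195}}{12}$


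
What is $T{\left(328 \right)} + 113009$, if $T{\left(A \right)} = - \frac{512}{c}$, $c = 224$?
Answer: $\frac{791047}{7} \approx 1.1301 \cdot 10^{5}$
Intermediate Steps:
$T{\left(A \right)} = - \frac{16}{7}$ ($T{\left(A \right)} = - \frac{512}{224} = \left(-512\right) \frac{1}{224} = - \frac{16}{7}$)
$T{\left(328 \right)} + 113009 = - \frac{16}{7} + 113009 = \frac{791047}{7}$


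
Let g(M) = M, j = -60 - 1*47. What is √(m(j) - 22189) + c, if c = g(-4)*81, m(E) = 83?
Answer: -324 + I*√22106 ≈ -324.0 + 148.68*I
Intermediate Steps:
j = -107 (j = -60 - 47 = -107)
c = -324 (c = -4*81 = -324)
√(m(j) - 22189) + c = √(83 - 22189) - 324 = √(-22106) - 324 = I*√22106 - 324 = -324 + I*√22106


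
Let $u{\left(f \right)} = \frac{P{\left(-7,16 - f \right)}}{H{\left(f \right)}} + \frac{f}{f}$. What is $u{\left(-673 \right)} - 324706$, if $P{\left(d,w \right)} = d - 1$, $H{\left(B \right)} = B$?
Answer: $- \frac{218526457}{673} \approx -3.2471 \cdot 10^{5}$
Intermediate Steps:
$P{\left(d,w \right)} = -1 + d$
$u{\left(f \right)} = 1 - \frac{8}{f}$ ($u{\left(f \right)} = \frac{-1 - 7}{f} + \frac{f}{f} = - \frac{8}{f} + 1 = 1 - \frac{8}{f}$)
$u{\left(-673 \right)} - 324706 = \frac{-8 - 673}{-673} - 324706 = \left(- \frac{1}{673}\right) \left(-681\right) - 324706 = \frac{681}{673} - 324706 = - \frac{218526457}{673}$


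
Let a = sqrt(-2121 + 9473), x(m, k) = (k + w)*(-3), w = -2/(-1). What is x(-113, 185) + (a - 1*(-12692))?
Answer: 12131 + 2*sqrt(1838) ≈ 12217.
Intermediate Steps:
w = 2 (w = -2*(-1) = 2)
x(m, k) = -6 - 3*k (x(m, k) = (k + 2)*(-3) = (2 + k)*(-3) = -6 - 3*k)
a = 2*sqrt(1838) (a = sqrt(7352) = 2*sqrt(1838) ≈ 85.744)
x(-113, 185) + (a - 1*(-12692)) = (-6 - 3*185) + (2*sqrt(1838) - 1*(-12692)) = (-6 - 555) + (2*sqrt(1838) + 12692) = -561 + (12692 + 2*sqrt(1838)) = 12131 + 2*sqrt(1838)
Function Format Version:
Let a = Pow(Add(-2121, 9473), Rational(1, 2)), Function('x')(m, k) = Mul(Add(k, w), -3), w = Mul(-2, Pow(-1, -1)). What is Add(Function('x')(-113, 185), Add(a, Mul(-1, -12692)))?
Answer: Add(12131, Mul(2, Pow(1838, Rational(1, 2)))) ≈ 12217.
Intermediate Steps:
w = 2 (w = Mul(-2, -1) = 2)
Function('x')(m, k) = Add(-6, Mul(-3, k)) (Function('x')(m, k) = Mul(Add(k, 2), -3) = Mul(Add(2, k), -3) = Add(-6, Mul(-3, k)))
a = Mul(2, Pow(1838, Rational(1, 2))) (a = Pow(7352, Rational(1, 2)) = Mul(2, Pow(1838, Rational(1, 2))) ≈ 85.744)
Add(Function('x')(-113, 185), Add(a, Mul(-1, -12692))) = Add(Add(-6, Mul(-3, 185)), Add(Mul(2, Pow(1838, Rational(1, 2))), Mul(-1, -12692))) = Add(Add(-6, -555), Add(Mul(2, Pow(1838, Rational(1, 2))), 12692)) = Add(-561, Add(12692, Mul(2, Pow(1838, Rational(1, 2))))) = Add(12131, Mul(2, Pow(1838, Rational(1, 2))))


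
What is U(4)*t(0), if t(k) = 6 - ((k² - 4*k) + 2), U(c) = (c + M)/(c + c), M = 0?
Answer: 2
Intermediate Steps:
U(c) = ½ (U(c) = (c + 0)/(c + c) = c/((2*c)) = c*(1/(2*c)) = ½)
t(k) = 4 - k² + 4*k (t(k) = 6 - (2 + k² - 4*k) = 6 + (-2 - k² + 4*k) = 4 - k² + 4*k)
U(4)*t(0) = (4 - 1*0² + 4*0)/2 = (4 - 1*0 + 0)/2 = (4 + 0 + 0)/2 = (½)*4 = 2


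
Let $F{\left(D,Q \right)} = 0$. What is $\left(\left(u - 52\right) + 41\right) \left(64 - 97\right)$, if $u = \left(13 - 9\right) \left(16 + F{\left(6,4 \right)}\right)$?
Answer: $-1749$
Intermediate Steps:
$u = 64$ ($u = \left(13 - 9\right) \left(16 + 0\right) = 4 \cdot 16 = 64$)
$\left(\left(u - 52\right) + 41\right) \left(64 - 97\right) = \left(\left(64 - 52\right) + 41\right) \left(64 - 97\right) = \left(12 + 41\right) \left(-33\right) = 53 \left(-33\right) = -1749$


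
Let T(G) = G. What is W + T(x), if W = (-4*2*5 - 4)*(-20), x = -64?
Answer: 816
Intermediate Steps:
W = 880 (W = (-8*5 - 4)*(-20) = (-40 - 4)*(-20) = -44*(-20) = 880)
W + T(x) = 880 - 64 = 816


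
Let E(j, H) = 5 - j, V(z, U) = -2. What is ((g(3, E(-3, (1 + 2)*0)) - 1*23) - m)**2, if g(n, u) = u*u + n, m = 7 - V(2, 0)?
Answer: 1225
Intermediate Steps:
m = 9 (m = 7 - 1*(-2) = 7 + 2 = 9)
g(n, u) = n + u**2 (g(n, u) = u**2 + n = n + u**2)
((g(3, E(-3, (1 + 2)*0)) - 1*23) - m)**2 = (((3 + (5 - 1*(-3))**2) - 1*23) - 1*9)**2 = (((3 + (5 + 3)**2) - 23) - 9)**2 = (((3 + 8**2) - 23) - 9)**2 = (((3 + 64) - 23) - 9)**2 = ((67 - 23) - 9)**2 = (44 - 9)**2 = 35**2 = 1225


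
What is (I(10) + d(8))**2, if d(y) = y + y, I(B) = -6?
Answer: 100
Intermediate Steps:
d(y) = 2*y
(I(10) + d(8))**2 = (-6 + 2*8)**2 = (-6 + 16)**2 = 10**2 = 100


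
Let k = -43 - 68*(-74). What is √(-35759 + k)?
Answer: I*√30770 ≈ 175.41*I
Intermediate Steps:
k = 4989 (k = -43 + 5032 = 4989)
√(-35759 + k) = √(-35759 + 4989) = √(-30770) = I*√30770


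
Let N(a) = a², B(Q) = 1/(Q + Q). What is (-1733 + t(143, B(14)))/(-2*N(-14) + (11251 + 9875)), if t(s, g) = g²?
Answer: -1358671/16255456 ≈ -0.083582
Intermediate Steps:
B(Q) = 1/(2*Q)
(-1733 + t(143, B(14)))/(-2*N(-14) + (11251 + 9875)) = (-1733 + ((½)/14)²)/(-2*(-14)² + (11251 + 9875)) = (-1733 + ((½)*(1/14))²)/(-2*196 + 21126) = (-1733 + (1/28)²)/(-392 + 21126) = (-1733 + 1/784)/20734 = -1358671/784*1/20734 = -1358671/16255456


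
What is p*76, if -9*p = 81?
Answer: -684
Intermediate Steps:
p = -9 (p = -⅑*81 = -9)
p*76 = -9*76 = -684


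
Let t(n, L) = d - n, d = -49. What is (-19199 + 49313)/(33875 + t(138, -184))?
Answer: 15057/16844 ≈ 0.89391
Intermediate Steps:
t(n, L) = -49 - n
(-19199 + 49313)/(33875 + t(138, -184)) = (-19199 + 49313)/(33875 + (-49 - 1*138)) = 30114/(33875 + (-49 - 138)) = 30114/(33875 - 187) = 30114/33688 = 30114*(1/33688) = 15057/16844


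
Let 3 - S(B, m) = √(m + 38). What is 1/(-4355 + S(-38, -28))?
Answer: -2176/9469947 + √10/18939894 ≈ -0.00022961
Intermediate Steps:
S(B, m) = 3 - √(38 + m) (S(B, m) = 3 - √(m + 38) = 3 - √(38 + m))
1/(-4355 + S(-38, -28)) = 1/(-4355 + (3 - √(38 - 28))) = 1/(-4355 + (3 - √10)) = 1/(-4352 - √10)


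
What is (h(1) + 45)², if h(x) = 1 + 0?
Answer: 2116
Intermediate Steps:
h(x) = 1
(h(1) + 45)² = (1 + 45)² = 46² = 2116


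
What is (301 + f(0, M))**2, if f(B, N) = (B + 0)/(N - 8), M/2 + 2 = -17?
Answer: 90601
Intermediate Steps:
M = -38 (M = -4 + 2*(-17) = -4 - 34 = -38)
f(B, N) = B/(-8 + N)
(301 + f(0, M))**2 = (301 + 0/(-8 - 38))**2 = (301 + 0/(-46))**2 = (301 + 0*(-1/46))**2 = (301 + 0)**2 = 301**2 = 90601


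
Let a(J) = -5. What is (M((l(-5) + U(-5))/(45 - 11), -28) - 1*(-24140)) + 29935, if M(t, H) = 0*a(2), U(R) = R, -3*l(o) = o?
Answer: 54075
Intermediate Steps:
l(o) = -o/3
M(t, H) = 0 (M(t, H) = 0*(-5) = 0)
(M((l(-5) + U(-5))/(45 - 11), -28) - 1*(-24140)) + 29935 = (0 - 1*(-24140)) + 29935 = (0 + 24140) + 29935 = 24140 + 29935 = 54075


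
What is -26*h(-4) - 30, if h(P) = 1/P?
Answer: -47/2 ≈ -23.500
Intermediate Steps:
-26*h(-4) - 30 = -26/(-4) - 30 = -26*(-¼) - 30 = 13/2 - 30 = -47/2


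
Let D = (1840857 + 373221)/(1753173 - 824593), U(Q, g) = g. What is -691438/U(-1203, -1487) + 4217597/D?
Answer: 2912591170082392/1646166993 ≈ 1.7693e+6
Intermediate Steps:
D = 1107039/464290 (D = 2214078/928580 = 2214078*(1/928580) = 1107039/464290 ≈ 2.3844)
-691438/U(-1203, -1487) + 4217597/D = -691438/(-1487) + 4217597/(1107039/464290) = -691438*(-1/1487) + 4217597*(464290/1107039) = 691438/1487 + 1958188111130/1107039 = 2912591170082392/1646166993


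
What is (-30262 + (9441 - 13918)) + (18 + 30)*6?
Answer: -34451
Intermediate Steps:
(-30262 + (9441 - 13918)) + (18 + 30)*6 = (-30262 - 4477) + 48*6 = -34739 + 288 = -34451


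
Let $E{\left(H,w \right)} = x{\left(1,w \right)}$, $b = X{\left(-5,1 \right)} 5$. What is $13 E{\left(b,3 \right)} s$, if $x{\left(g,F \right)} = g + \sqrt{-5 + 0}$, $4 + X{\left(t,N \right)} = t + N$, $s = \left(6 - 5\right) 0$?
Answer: $0$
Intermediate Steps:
$s = 0$ ($s = 1 \cdot 0 = 0$)
$X{\left(t,N \right)} = -4 + N + t$ ($X{\left(t,N \right)} = -4 + \left(t + N\right) = -4 + \left(N + t\right) = -4 + N + t$)
$x{\left(g,F \right)} = g + i \sqrt{5}$ ($x{\left(g,F \right)} = g + \sqrt{-5} = g + i \sqrt{5}$)
$b = -40$ ($b = \left(-4 + 1 - 5\right) 5 = \left(-8\right) 5 = -40$)
$E{\left(H,w \right)} = 1 + i \sqrt{5}$
$13 E{\left(b,3 \right)} s = 13 \left(1 + i \sqrt{5}\right) 0 = \left(13 + 13 i \sqrt{5}\right) 0 = 0$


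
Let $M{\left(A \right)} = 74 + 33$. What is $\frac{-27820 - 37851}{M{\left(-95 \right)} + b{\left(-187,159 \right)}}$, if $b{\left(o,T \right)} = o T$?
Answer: $\frac{65671}{29626} \approx 2.2167$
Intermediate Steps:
$M{\left(A \right)} = 107$
$b{\left(o,T \right)} = T o$
$\frac{-27820 - 37851}{M{\left(-95 \right)} + b{\left(-187,159 \right)}} = \frac{-27820 - 37851}{107 + 159 \left(-187\right)} = - \frac{65671}{107 - 29733} = - \frac{65671}{-29626} = \left(-65671\right) \left(- \frac{1}{29626}\right) = \frac{65671}{29626}$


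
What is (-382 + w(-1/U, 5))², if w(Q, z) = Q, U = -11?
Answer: 17648401/121 ≈ 1.4585e+5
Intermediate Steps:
(-382 + w(-1/U, 5))² = (-382 - 1/(-11))² = (-382 - 1*(-1/11))² = (-382 + 1/11)² = (-4201/11)² = 17648401/121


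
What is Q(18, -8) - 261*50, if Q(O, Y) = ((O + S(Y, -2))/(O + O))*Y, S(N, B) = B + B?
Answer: -117478/9 ≈ -13053.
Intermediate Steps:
S(N, B) = 2*B
Q(O, Y) = Y*(-4 + O)/(2*O) (Q(O, Y) = ((O + 2*(-2))/(O + O))*Y = ((O - 4)/((2*O)))*Y = ((-4 + O)*(1/(2*O)))*Y = ((-4 + O)/(2*O))*Y = Y*(-4 + O)/(2*O))
Q(18, -8) - 261*50 = (½)*(-8)*(-4 + 18)/18 - 261*50 = (½)*(-8)*(1/18)*14 - 13050 = -28/9 - 13050 = -117478/9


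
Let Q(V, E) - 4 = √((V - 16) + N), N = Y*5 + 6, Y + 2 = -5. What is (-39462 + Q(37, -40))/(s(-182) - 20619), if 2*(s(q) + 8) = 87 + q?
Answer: 78916/41349 - 4*I*√2/41349 ≈ 1.9085 - 0.00013681*I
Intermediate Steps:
Y = -7 (Y = -2 - 5 = -7)
N = -29 (N = -7*5 + 6 = -35 + 6 = -29)
s(q) = 71/2 + q/2 (s(q) = -8 + (87 + q)/2 = -8 + (87/2 + q/2) = 71/2 + q/2)
Q(V, E) = 4 + √(-45 + V) (Q(V, E) = 4 + √((V - 16) - 29) = 4 + √((-16 + V) - 29) = 4 + √(-45 + V))
(-39462 + Q(37, -40))/(s(-182) - 20619) = (-39462 + (4 + √(-45 + 37)))/((71/2 + (½)*(-182)) - 20619) = (-39462 + (4 + √(-8)))/((71/2 - 91) - 20619) = (-39462 + (4 + 2*I*√2))/(-111/2 - 20619) = (-39458 + 2*I*√2)/(-41349/2) = (-39458 + 2*I*√2)*(-2/41349) = 78916/41349 - 4*I*√2/41349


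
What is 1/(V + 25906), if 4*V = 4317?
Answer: 4/107941 ≈ 3.7057e-5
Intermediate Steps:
V = 4317/4 (V = (¼)*4317 = 4317/4 ≈ 1079.3)
1/(V + 25906) = 1/(4317/4 + 25906) = 1/(107941/4) = 4/107941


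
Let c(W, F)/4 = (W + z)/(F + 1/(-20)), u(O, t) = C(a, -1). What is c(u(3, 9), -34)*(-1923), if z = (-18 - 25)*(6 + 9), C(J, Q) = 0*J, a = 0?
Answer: -33075600/227 ≈ -1.4571e+5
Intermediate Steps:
C(J, Q) = 0
u(O, t) = 0
z = -645 (z = -43*15 = -645)
c(W, F) = 4*(-645 + W)/(-1/20 + F) (c(W, F) = 4*((W - 645)/(F + 1/(-20))) = 4*((-645 + W)/(F - 1/20)) = 4*((-645 + W)/(-1/20 + F)) = 4*(-645 + W)/(-1/20 + F))
c(u(3, 9), -34)*(-1923) = (80*(-645 + 0)/(-1 + 20*(-34)))*(-1923) = (80*(-645)/(-1 - 680))*(-1923) = (80*(-645)/(-681))*(-1923) = (80*(-1/681)*(-645))*(-1923) = (17200/227)*(-1923) = -33075600/227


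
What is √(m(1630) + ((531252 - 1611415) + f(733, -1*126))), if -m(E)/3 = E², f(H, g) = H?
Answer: 9*I*√111730 ≈ 3008.3*I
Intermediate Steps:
m(E) = -3*E²
√(m(1630) + ((531252 - 1611415) + f(733, -1*126))) = √(-3*1630² + ((531252 - 1611415) + 733)) = √(-3*2656900 + (-1080163 + 733)) = √(-7970700 - 1079430) = √(-9050130) = 9*I*√111730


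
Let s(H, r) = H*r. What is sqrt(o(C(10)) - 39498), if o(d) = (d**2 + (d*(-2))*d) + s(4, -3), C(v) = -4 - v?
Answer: I*sqrt(39706) ≈ 199.26*I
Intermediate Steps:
o(d) = -12 - d**2 (o(d) = (d**2 + (d*(-2))*d) + 4*(-3) = (d**2 + (-2*d)*d) - 12 = (d**2 - 2*d**2) - 12 = -d**2 - 12 = -12 - d**2)
sqrt(o(C(10)) - 39498) = sqrt((-12 - (-4 - 1*10)**2) - 39498) = sqrt((-12 - (-4 - 10)**2) - 39498) = sqrt((-12 - 1*(-14)**2) - 39498) = sqrt((-12 - 1*196) - 39498) = sqrt((-12 - 196) - 39498) = sqrt(-208 - 39498) = sqrt(-39706) = I*sqrt(39706)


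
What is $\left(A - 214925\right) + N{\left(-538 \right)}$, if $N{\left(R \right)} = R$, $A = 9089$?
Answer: $-206374$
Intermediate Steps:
$\left(A - 214925\right) + N{\left(-538 \right)} = \left(9089 - 214925\right) - 538 = -205836 - 538 = -206374$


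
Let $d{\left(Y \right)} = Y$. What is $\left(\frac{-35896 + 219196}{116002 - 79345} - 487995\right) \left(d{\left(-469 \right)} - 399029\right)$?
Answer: $\frac{794035540532630}{4073} \approx 1.9495 \cdot 10^{11}$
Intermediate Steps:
$\left(\frac{-35896 + 219196}{116002 - 79345} - 487995\right) \left(d{\left(-469 \right)} - 399029\right) = \left(\frac{-35896 + 219196}{116002 - 79345} - 487995\right) \left(-469 - 399029\right) = \left(\frac{183300}{36657} - 487995\right) \left(-399498\right) = \left(183300 \cdot \frac{1}{36657} - 487995\right) \left(-399498\right) = \left(\frac{61100}{12219} - 487995\right) \left(-399498\right) = \left(- \frac{5962749805}{12219}\right) \left(-399498\right) = \frac{794035540532630}{4073}$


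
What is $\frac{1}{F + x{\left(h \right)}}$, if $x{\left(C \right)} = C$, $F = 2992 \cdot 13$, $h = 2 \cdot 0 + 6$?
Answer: $\frac{1}{38902} \approx 2.5706 \cdot 10^{-5}$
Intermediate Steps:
$h = 6$ ($h = 0 + 6 = 6$)
$F = 38896$
$\frac{1}{F + x{\left(h \right)}} = \frac{1}{38896 + 6} = \frac{1}{38902}$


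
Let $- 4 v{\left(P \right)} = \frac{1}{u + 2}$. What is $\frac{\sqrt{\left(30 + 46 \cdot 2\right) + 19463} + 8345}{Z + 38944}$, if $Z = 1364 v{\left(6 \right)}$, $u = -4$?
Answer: $\frac{16690}{78229} + \frac{2 \sqrt{19585}}{78229} \approx 0.21693$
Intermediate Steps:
$v{\left(P \right)} = \frac{1}{8}$ ($v{\left(P \right)} = - \frac{1}{4 \left(-4 + 2\right)} = - \frac{1}{4 \left(-2\right)} = \left(- \frac{1}{4}\right) \left(- \frac{1}{2}\right) = \frac{1}{8}$)
$Z = \frac{341}{2}$ ($Z = 1364 \cdot \frac{1}{8} = \frac{341}{2} \approx 170.5$)
$\frac{\sqrt{\left(30 + 46 \cdot 2\right) + 19463} + 8345}{Z + 38944} = \frac{\sqrt{\left(30 + 46 \cdot 2\right) + 19463} + 8345}{\frac{341}{2} + 38944} = \frac{\sqrt{\left(30 + 92\right) + 19463} + 8345}{\frac{78229}{2}} = \left(\sqrt{122 + 19463} + 8345\right) \frac{2}{78229} = \left(\sqrt{19585} + 8345\right) \frac{2}{78229} = \left(8345 + \sqrt{19585}\right) \frac{2}{78229} = \frac{16690}{78229} + \frac{2 \sqrt{19585}}{78229}$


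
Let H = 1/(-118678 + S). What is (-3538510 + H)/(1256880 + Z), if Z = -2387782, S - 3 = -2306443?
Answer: 8581304294181/2742570796436 ≈ 3.1289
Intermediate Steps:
S = -2306440 (S = 3 - 2306443 = -2306440)
H = -1/2425118 (H = 1/(-118678 - 2306440) = 1/(-2425118) = -1/2425118 ≈ -4.1235e-7)
(-3538510 + H)/(1256880 + Z) = (-3538510 - 1/2425118)/(1256880 - 2387782) = -8581304294181/2425118/(-1130902) = -8581304294181/2425118*(-1/1130902) = 8581304294181/2742570796436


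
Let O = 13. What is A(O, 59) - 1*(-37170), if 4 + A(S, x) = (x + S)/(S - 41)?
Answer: 260144/7 ≈ 37163.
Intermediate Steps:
A(S, x) = -4 + (S + x)/(-41 + S) (A(S, x) = -4 + (x + S)/(S - 41) = -4 + (S + x)/(-41 + S))
A(O, 59) - 1*(-37170) = (164 + 59 - 3*13)/(-41 + 13) - 1*(-37170) = (164 + 59 - 39)/(-28) + 37170 = -1/28*184 + 37170 = -46/7 + 37170 = 260144/7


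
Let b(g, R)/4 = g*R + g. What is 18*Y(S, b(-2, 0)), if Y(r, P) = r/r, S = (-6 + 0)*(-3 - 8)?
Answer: 18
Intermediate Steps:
b(g, R) = 4*g + 4*R*g (b(g, R) = 4*(g*R + g) = 4*(R*g + g) = 4*(g + R*g) = 4*g + 4*R*g)
S = 66 (S = -6*(-11) = 66)
Y(r, P) = 1
18*Y(S, b(-2, 0)) = 18*1 = 18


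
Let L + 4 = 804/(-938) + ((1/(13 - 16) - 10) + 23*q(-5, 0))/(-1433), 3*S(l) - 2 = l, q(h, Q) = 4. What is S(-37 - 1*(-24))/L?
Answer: 110341/147881 ≈ 0.74615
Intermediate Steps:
S(l) = ⅔ + l/3
L = -147881/30093 (L = -4 + (804/(-938) + ((1/(13 - 16) - 10) + 23*4)/(-1433)) = -4 + (804*(-1/938) + ((1/(-3) - 10) + 92)*(-1/1433)) = -4 + (-6/7 + ((-⅓ - 10) + 92)*(-1/1433)) = -4 + (-6/7 + (-31/3 + 92)*(-1/1433)) = -4 + (-6/7 + (245/3)*(-1/1433)) = -4 + (-6/7 - 245/4299) = -4 - 27509/30093 = -147881/30093 ≈ -4.9141)
S(-37 - 1*(-24))/L = (⅔ + (-37 - 1*(-24))/3)/(-147881/30093) = (⅔ + (-37 + 24)/3)*(-30093/147881) = (⅔ + (⅓)*(-13))*(-30093/147881) = (⅔ - 13/3)*(-30093/147881) = -11/3*(-30093/147881) = 110341/147881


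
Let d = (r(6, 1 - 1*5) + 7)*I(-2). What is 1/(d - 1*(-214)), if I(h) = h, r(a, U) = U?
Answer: 1/208 ≈ 0.0048077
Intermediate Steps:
d = -6 (d = ((1 - 1*5) + 7)*(-2) = ((1 - 5) + 7)*(-2) = (-4 + 7)*(-2) = 3*(-2) = -6)
1/(d - 1*(-214)) = 1/(-6 - 1*(-214)) = 1/(-6 + 214) = 1/208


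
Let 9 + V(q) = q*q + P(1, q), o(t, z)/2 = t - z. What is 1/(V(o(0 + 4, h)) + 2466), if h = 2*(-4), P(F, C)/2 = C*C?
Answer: 1/4185 ≈ 0.00023895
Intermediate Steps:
P(F, C) = 2*C² (P(F, C) = 2*(C*C) = 2*C²)
h = -8
o(t, z) = -2*z + 2*t (o(t, z) = 2*(t - z) = -2*z + 2*t)
V(q) = -9 + 3*q² (V(q) = -9 + (q*q + 2*q²) = -9 + (q² + 2*q²) = -9 + 3*q²)
1/(V(o(0 + 4, h)) + 2466) = 1/((-9 + 3*(-2*(-8) + 2*(0 + 4))²) + 2466) = 1/((-9 + 3*(16 + 2*4)²) + 2466) = 1/((-9 + 3*(16 + 8)²) + 2466) = 1/((-9 + 3*24²) + 2466) = 1/((-9 + 3*576) + 2466) = 1/((-9 + 1728) + 2466) = 1/(1719 + 2466) = 1/4185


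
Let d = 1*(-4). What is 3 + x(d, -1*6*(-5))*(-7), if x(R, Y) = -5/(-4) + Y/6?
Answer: -163/4 ≈ -40.750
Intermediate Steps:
d = -4
x(R, Y) = 5/4 + Y/6 (x(R, Y) = -5*(-¼) + Y*(⅙) = 5/4 + Y/6)
3 + x(d, -1*6*(-5))*(-7) = 3 + (5/4 + (-1*6*(-5))/6)*(-7) = 3 + (5/4 + (-6*(-5))/6)*(-7) = 3 + (5/4 + (⅙)*30)*(-7) = 3 + (5/4 + 5)*(-7) = 3 + (25/4)*(-7) = 3 - 175/4 = -163/4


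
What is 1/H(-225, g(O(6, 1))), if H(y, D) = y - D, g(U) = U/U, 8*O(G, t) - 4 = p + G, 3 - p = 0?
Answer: -1/226 ≈ -0.0044248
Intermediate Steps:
p = 3 (p = 3 - 1*0 = 3 + 0 = 3)
O(G, t) = 7/8 + G/8 (O(G, t) = ½ + (3 + G)/8 = ½ + (3/8 + G/8) = 7/8 + G/8)
g(U) = 1
1/H(-225, g(O(6, 1))) = 1/(-225 - 1*1) = 1/(-225 - 1) = 1/(-226) = -1/226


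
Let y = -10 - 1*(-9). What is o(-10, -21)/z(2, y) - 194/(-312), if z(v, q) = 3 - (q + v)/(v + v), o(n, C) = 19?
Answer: 12923/1716 ≈ 7.5309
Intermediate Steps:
y = -1 (y = -10 + 9 = -1)
z(v, q) = 3 - (q + v)/(2*v)
o(-10, -21)/z(2, y) - 194/(-312) = 19/(((½)*(-1*(-1) + 5*2)/2)) - 194/(-312) = 19/(((½)*(½)*(1 + 10))) - 194*(-1/312) = 19/(((½)*(½)*11)) + 97/156 = 19/(11/4) + 97/156 = 19*(4/11) + 97/156 = 76/11 + 97/156 = 12923/1716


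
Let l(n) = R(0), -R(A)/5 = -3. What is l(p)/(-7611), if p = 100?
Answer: -5/2537 ≈ -0.0019708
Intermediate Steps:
R(A) = 15 (R(A) = -5*(-3) = 15)
l(n) = 15
l(p)/(-7611) = 15/(-7611) = 15*(-1/7611) = -5/2537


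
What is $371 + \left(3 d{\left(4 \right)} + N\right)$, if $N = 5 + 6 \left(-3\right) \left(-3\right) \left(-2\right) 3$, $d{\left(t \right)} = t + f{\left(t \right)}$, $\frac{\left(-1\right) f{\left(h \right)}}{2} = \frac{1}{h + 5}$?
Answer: $\frac{190}{3} \approx 63.333$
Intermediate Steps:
$f{\left(h \right)} = - \frac{2}{5 + h}$ ($f{\left(h \right)} = - \frac{2}{h + 5} = - \frac{2}{5 + h}$)
$d{\left(t \right)} = t - \frac{2}{5 + t}$
$N = -319$ ($N = 5 + \left(-18\right) \left(-3\right) \left(-2\right) 3 = 5 + 54 \left(-2\right) 3 = 5 - 324 = -319$)
$371 + \left(3 d{\left(4 \right)} + N\right) = 371 - \left(319 - 3 \frac{-2 + 4 \left(5 + 4\right)}{5 + 4}\right) = 371 - \left(319 - 3 \frac{-2 + 4 \cdot 9}{9}\right) = 371 - \left(319 - 3 \frac{-2 + 36}{9}\right) = 371 - \left(319 - 3 \cdot \frac{1}{9} \cdot 34\right) = 371 + \left(3 \cdot \frac{34}{9} - 319\right) = 371 + \left(\frac{34}{3} - 319\right) = 371 - \frac{923}{3} = \frac{190}{3}$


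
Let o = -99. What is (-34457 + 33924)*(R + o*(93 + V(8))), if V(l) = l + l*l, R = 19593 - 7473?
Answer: 2246595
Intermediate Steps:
R = 12120
V(l) = l + l²
(-34457 + 33924)*(R + o*(93 + V(8))) = (-34457 + 33924)*(12120 - 99*(93 + 8*(1 + 8))) = -533*(12120 - 99*(93 + 8*9)) = -533*(12120 - 99*(93 + 72)) = -533*(12120 - 99*165) = -533*(12120 - 16335) = -533*(-4215) = 2246595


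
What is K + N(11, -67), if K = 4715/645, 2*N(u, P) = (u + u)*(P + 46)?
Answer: -28856/129 ≈ -223.69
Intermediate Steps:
N(u, P) = u*(46 + P) (N(u, P) = ((u + u)*(P + 46))/2 = ((2*u)*(46 + P))/2 = (2*u*(46 + P))/2 = u*(46 + P))
K = 943/129 (K = 4715*(1/645) = 943/129 ≈ 7.3101)
K + N(11, -67) = 943/129 + 11*(46 - 67) = 943/129 + 11*(-21) = 943/129 - 231 = -28856/129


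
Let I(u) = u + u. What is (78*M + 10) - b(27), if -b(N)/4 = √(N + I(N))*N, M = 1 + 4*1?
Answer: 1372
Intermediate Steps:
I(u) = 2*u
M = 5 (M = 1 + 4 = 5)
b(N) = -4*√3*N^(3/2) (b(N) = -4*√(N + 2*N)*N = -4*√(3*N)*N = -4*√3*√N*N = -4*√3*N^(3/2))
(78*M + 10) - b(27) = (78*5 + 10) - (-4)*√3*27^(3/2) = (390 + 10) - (-4)*√3*81*√3 = 400 - 1*(-972) = 400 + 972 = 1372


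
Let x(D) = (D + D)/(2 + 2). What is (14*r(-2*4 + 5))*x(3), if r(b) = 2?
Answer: 42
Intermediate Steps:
x(D) = D/2 (x(D) = (2*D)/4 = (2*D)*(¼) = D/2)
(14*r(-2*4 + 5))*x(3) = (14*2)*((½)*3) = 28*(3/2) = 42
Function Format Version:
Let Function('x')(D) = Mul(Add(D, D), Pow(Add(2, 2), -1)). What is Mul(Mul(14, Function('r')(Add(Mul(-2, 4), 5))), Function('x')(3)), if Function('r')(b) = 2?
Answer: 42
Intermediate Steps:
Function('x')(D) = Mul(Rational(1, 2), D) (Function('x')(D) = Mul(Mul(2, D), Pow(4, -1)) = Mul(Mul(2, D), Rational(1, 4)) = Mul(Rational(1, 2), D))
Mul(Mul(14, Function('r')(Add(Mul(-2, 4), 5))), Function('x')(3)) = Mul(Mul(14, 2), Mul(Rational(1, 2), 3)) = Mul(28, Rational(3, 2)) = 42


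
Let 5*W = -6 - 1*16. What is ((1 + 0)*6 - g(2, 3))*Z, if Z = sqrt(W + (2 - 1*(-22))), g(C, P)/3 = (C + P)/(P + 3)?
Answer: 49*sqrt(10)/10 ≈ 15.495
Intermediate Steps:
g(C, P) = 3*(C + P)/(3 + P) (g(C, P) = 3*((C + P)/(P + 3)) = 3*((C + P)/(3 + P)) = 3*(C + P)/(3 + P))
W = -22/5 (W = (-6 - 1*16)/5 = (-6 - 16)/5 = (1/5)*(-22) = -22/5 ≈ -4.4000)
Z = 7*sqrt(10)/5 (Z = sqrt(-22/5 + (2 - 1*(-22))) = sqrt(-22/5 + (2 + 22)) = sqrt(-22/5 + 24) = sqrt(98/5) = 7*sqrt(10)/5 ≈ 4.4272)
((1 + 0)*6 - g(2, 3))*Z = ((1 + 0)*6 - 3*(2 + 3)/(3 + 3))*(7*sqrt(10)/5) = (1*6 - 3*5/6)*(7*sqrt(10)/5) = (6 - 3*5/6)*(7*sqrt(10)/5) = (6 - 1*5/2)*(7*sqrt(10)/5) = (6 - 5/2)*(7*sqrt(10)/5) = 7*(7*sqrt(10)/5)/2 = 49*sqrt(10)/10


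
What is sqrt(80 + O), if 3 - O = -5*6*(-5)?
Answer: I*sqrt(67) ≈ 8.1853*I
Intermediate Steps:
O = -147 (O = 3 - (-5*6)*(-5) = 3 - (-30)*(-5) = 3 - 1*150 = 3 - 150 = -147)
sqrt(80 + O) = sqrt(80 - 147) = sqrt(-67) = I*sqrt(67)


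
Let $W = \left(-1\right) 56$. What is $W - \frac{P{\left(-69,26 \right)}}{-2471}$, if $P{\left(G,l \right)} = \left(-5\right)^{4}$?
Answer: $- \frac{137751}{2471} \approx -55.747$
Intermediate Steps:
$P{\left(G,l \right)} = 625$
$W = -56$
$W - \frac{P{\left(-69,26 \right)}}{-2471} = -56 - \frac{625}{-2471} = -56 - 625 \left(- \frac{1}{2471}\right) = -56 - - \frac{625}{2471} = -56 + \frac{625}{2471} = - \frac{137751}{2471}$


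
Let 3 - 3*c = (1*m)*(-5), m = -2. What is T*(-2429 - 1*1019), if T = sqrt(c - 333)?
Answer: -3448*I*sqrt(3018)/3 ≈ -63140.0*I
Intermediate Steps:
c = -7/3 (c = 1 - 1*(-2)*(-5)/3 = 1 - (-2)*(-5)/3 = 1 - 1/3*10 = 1 - 10/3 = -7/3 ≈ -2.3333)
T = I*sqrt(3018)/3 (T = sqrt(-7/3 - 333) = sqrt(-1006/3) = I*sqrt(3018)/3 ≈ 18.312*I)
T*(-2429 - 1*1019) = (I*sqrt(3018)/3)*(-2429 - 1*1019) = (I*sqrt(3018)/3)*(-2429 - 1019) = (I*sqrt(3018)/3)*(-3448) = -3448*I*sqrt(3018)/3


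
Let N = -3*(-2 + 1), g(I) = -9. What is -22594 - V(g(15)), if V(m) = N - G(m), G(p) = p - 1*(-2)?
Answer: -22604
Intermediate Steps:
G(p) = 2 + p (G(p) = p + 2 = 2 + p)
N = 3 (N = -3*(-1) = 3)
V(m) = 1 - m (V(m) = 3 - (2 + m) = 3 + (-2 - m) = 1 - m)
-22594 - V(g(15)) = -22594 - (1 - 1*(-9)) = -22594 - (1 + 9) = -22594 - 1*10 = -22594 - 10 = -22604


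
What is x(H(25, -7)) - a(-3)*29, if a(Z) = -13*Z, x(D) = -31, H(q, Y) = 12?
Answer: -1162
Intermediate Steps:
x(H(25, -7)) - a(-3)*29 = -31 - (-13*(-3))*29 = -31 - 39*29 = -31 - 1*1131 = -31 - 1131 = -1162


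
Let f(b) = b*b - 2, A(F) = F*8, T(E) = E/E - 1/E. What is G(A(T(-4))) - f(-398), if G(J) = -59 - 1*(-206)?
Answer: -158255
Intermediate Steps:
T(E) = 1 - 1/E
A(F) = 8*F
G(J) = 147 (G(J) = -59 + 206 = 147)
f(b) = -2 + b**2 (f(b) = b**2 - 2 = -2 + b**2)
G(A(T(-4))) - f(-398) = 147 - (-2 + (-398)**2) = 147 - (-2 + 158404) = 147 - 1*158402 = 147 - 158402 = -158255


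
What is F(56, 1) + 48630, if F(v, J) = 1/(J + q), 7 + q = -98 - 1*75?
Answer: 8704769/179 ≈ 48630.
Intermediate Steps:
q = -180 (q = -7 + (-98 - 1*75) = -7 + (-98 - 75) = -7 - 173 = -180)
F(v, J) = 1/(-180 + J) (F(v, J) = 1/(J - 180) = 1/(-180 + J))
F(56, 1) + 48630 = 1/(-180 + 1) + 48630 = 1/(-179) + 48630 = -1/179 + 48630 = 8704769/179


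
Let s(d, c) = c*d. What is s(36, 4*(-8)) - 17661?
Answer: -18813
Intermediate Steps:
s(36, 4*(-8)) - 17661 = (4*(-8))*36 - 17661 = -32*36 - 17661 = -1152 - 17661 = -18813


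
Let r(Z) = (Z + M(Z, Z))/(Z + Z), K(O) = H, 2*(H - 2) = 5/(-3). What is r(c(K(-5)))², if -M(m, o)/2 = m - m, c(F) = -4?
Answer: ¼ ≈ 0.25000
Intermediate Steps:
H = 7/6 (H = 2 + (5/(-3))/2 = 2 + (5*(-⅓))/2 = 2 + (½)*(-5/3) = 2 - ⅚ = 7/6 ≈ 1.1667)
K(O) = 7/6
M(m, o) = 0 (M(m, o) = -2*(m - m) = -2*0 = 0)
r(Z) = ½ (r(Z) = (Z + 0)/(Z + Z) = Z/((2*Z)) = Z*(1/(2*Z)) = ½)
r(c(K(-5)))² = (½)² = ¼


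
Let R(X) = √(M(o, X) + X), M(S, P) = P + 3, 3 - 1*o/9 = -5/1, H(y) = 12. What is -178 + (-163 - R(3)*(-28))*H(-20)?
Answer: -1126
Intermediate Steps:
o = 72 (o = 27 - (-45)/1 = 27 - (-45) = 27 - 9*(-5) = 27 + 45 = 72)
M(S, P) = 3 + P
R(X) = √(3 + 2*X) (R(X) = √((3 + X) + X) = √(3 + 2*X))
-178 + (-163 - R(3)*(-28))*H(-20) = -178 + (-163 - √(3 + 2*3)*(-28))*12 = -178 + (-163 - √(3 + 6)*(-28))*12 = -178 + (-163 - √9*(-28))*12 = -178 + (-163 - 3*(-28))*12 = -178 + (-163 - 1*(-84))*12 = -178 + (-163 + 84)*12 = -178 - 79*12 = -178 - 948 = -1126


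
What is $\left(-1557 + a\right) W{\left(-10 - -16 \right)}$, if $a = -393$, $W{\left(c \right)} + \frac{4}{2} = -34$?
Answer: $70200$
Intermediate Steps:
$W{\left(c \right)} = -36$ ($W{\left(c \right)} = -2 - 34 = -36$)
$\left(-1557 + a\right) W{\left(-10 - -16 \right)} = \left(-1557 - 393\right) \left(-36\right) = \left(-1950\right) \left(-36\right) = 70200$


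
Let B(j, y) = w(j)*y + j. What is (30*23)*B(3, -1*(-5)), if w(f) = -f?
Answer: -8280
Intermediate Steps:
B(j, y) = j - j*y (B(j, y) = (-j)*y + j = -j*y + j = j - j*y)
(30*23)*B(3, -1*(-5)) = (30*23)*(3*(1 - (-1)*(-5))) = 690*(3*(1 - 1*5)) = 690*(3*(1 - 5)) = 690*(3*(-4)) = 690*(-12) = -8280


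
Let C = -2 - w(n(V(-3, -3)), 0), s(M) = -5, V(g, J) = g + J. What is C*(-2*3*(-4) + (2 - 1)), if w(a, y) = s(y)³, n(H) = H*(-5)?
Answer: 3075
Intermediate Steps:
V(g, J) = J + g
n(H) = -5*H
w(a, y) = -125 (w(a, y) = (-5)³ = -125)
C = 123 (C = -2 - 1*(-125) = -2 + 125 = 123)
C*(-2*3*(-4) + (2 - 1)) = 123*(-2*3*(-4) + (2 - 1)) = 123*(-6*(-4) + 1) = 123*(24 + 1) = 123*25 = 3075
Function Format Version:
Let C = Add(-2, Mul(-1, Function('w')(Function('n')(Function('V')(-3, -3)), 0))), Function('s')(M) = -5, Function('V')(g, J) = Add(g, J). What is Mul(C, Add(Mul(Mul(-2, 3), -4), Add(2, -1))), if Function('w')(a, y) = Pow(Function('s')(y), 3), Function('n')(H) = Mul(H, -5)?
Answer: 3075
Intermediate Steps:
Function('V')(g, J) = Add(J, g)
Function('n')(H) = Mul(-5, H)
Function('w')(a, y) = -125 (Function('w')(a, y) = Pow(-5, 3) = -125)
C = 123 (C = Add(-2, Mul(-1, -125)) = Add(-2, 125) = 123)
Mul(C, Add(Mul(Mul(-2, 3), -4), Add(2, -1))) = Mul(123, Add(Mul(Mul(-2, 3), -4), Add(2, -1))) = Mul(123, Add(Mul(-6, -4), 1)) = Mul(123, Add(24, 1)) = Mul(123, 25) = 3075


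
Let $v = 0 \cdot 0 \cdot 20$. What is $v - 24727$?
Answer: $-24727$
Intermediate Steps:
$v = 0$ ($v = 0 \cdot 20 = 0$)
$v - 24727 = 0 - 24727 = -24727$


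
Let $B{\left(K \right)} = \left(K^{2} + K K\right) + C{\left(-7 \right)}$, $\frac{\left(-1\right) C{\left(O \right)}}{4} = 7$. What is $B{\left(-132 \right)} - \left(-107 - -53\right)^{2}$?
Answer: $31904$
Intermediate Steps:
$C{\left(O \right)} = -28$ ($C{\left(O \right)} = \left(-4\right) 7 = -28$)
$B{\left(K \right)} = -28 + 2 K^{2}$ ($B{\left(K \right)} = \left(K^{2} + K K\right) - 28 = \left(K^{2} + K^{2}\right) - 28 = 2 K^{2} - 28 = -28 + 2 K^{2}$)
$B{\left(-132 \right)} - \left(-107 - -53\right)^{2} = \left(-28 + 2 \left(-132\right)^{2}\right) - \left(-107 - -53\right)^{2} = \left(-28 + 2 \cdot 17424\right) - \left(-107 + 53\right)^{2} = \left(-28 + 34848\right) - \left(-54\right)^{2} = 34820 - 2916 = 31904$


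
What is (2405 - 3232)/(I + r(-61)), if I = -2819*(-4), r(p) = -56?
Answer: -827/11220 ≈ -0.073708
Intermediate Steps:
I = 11276
(2405 - 3232)/(I + r(-61)) = (2405 - 3232)/(11276 - 56) = -827/11220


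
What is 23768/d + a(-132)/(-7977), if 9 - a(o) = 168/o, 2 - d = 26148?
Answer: -1044262597/1147116531 ≈ -0.91034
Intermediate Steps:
d = -26146 (d = 2 - 1*26148 = 2 - 26148 = -26146)
a(o) = 9 - 168/o
23768/d + a(-132)/(-7977) = 23768/(-26146) + (9 - 168/(-132))/(-7977) = 23768*(-1/26146) + (9 - 168*(-1/132))*(-1/7977) = -11884/13073 + (9 + 14/11)*(-1/7977) = -11884/13073 + (113/11)*(-1/7977) = -11884/13073 - 113/87747 = -1044262597/1147116531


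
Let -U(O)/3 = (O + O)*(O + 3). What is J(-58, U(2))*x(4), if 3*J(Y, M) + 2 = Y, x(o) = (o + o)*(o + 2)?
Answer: -960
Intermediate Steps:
x(o) = 2*o*(2 + o) (x(o) = (2*o)*(2 + o) = 2*o*(2 + o))
U(O) = -6*O*(3 + O) (U(O) = -3*(O + O)*(O + 3) = -3*2*O*(3 + O) = -6*O*(3 + O))
J(Y, M) = -⅔ + Y/3
J(-58, U(2))*x(4) = (-⅔ + (⅓)*(-58))*(2*4*(2 + 4)) = (-⅔ - 58/3)*(2*4*6) = -20*48 = -960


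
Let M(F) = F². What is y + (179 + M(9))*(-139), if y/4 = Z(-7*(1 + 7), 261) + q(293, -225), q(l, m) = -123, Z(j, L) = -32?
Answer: -36760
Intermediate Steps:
y = -620 (y = 4*(-32 - 123) = 4*(-155) = -620)
y + (179 + M(9))*(-139) = -620 + (179 + 9²)*(-139) = -620 + (179 + 81)*(-139) = -620 + 260*(-139) = -620 - 36140 = -36760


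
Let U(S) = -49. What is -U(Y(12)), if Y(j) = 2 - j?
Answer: 49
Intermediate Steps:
-U(Y(12)) = -1*(-49) = 49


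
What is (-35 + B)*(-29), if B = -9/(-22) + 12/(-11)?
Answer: 22765/22 ≈ 1034.8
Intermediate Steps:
B = -15/22 (B = -9*(-1/22) + 12*(-1/11) = 9/22 - 12/11 = -15/22 ≈ -0.68182)
(-35 + B)*(-29) = (-35 - 15/22)*(-29) = -785/22*(-29) = 22765/22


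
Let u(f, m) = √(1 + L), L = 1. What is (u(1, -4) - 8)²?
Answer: (8 - √2)² ≈ 43.373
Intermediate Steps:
u(f, m) = √2 (u(f, m) = √(1 + 1) = √2)
(u(1, -4) - 8)² = (√2 - 8)² = (-8 + √2)²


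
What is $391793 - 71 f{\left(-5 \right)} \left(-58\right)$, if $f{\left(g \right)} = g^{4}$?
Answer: $2965543$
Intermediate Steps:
$391793 - 71 f{\left(-5 \right)} \left(-58\right) = 391793 - 71 \left(-5\right)^{4} \left(-58\right) = 391793 - 71 \cdot 625 \left(-58\right) = 391793 - 44375 \left(-58\right) = 391793 - -2573750 = 391793 + 2573750 = 2965543$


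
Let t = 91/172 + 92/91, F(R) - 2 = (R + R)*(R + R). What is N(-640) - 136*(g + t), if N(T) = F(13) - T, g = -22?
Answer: 16045460/3913 ≈ 4100.6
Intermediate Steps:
F(R) = 2 + 4*R² (F(R) = 2 + (R + R)*(R + R) = 2 + (2*R)*(2*R) = 2 + 4*R²)
t = 24105/15652 (t = 91*(1/172) + 92*(1/91) = 91/172 + 92/91 = 24105/15652 ≈ 1.5401)
N(T) = 678 - T (N(T) = (2 + 4*13²) - T = (2 + 4*169) - T = (2 + 676) - T = 678 - T)
N(-640) - 136*(g + t) = (678 - 1*(-640)) - 136*(-22 + 24105/15652) = (678 + 640) - 136*(-320239)/15652 = 1318 - 1*(-10888126/3913) = 1318 + 10888126/3913 = 16045460/3913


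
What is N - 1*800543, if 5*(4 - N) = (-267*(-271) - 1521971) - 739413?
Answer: -1813668/5 ≈ -3.6273e+5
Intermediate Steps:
N = 2189047/5 (N = 4 - ((-267*(-271) - 1521971) - 739413)/5 = 4 - ((72357 - 1521971) - 739413)/5 = 4 - (-1449614 - 739413)/5 = 4 - ⅕*(-2189027) = 4 + 2189027/5 = 2189047/5 ≈ 4.3781e+5)
N - 1*800543 = 2189047/5 - 1*800543 = 2189047/5 - 800543 = -1813668/5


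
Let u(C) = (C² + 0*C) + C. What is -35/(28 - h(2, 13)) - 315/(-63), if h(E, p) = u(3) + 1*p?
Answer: -20/3 ≈ -6.6667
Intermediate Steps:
u(C) = C + C² (u(C) = (C² + 0) + C = C² + C = C + C²)
h(E, p) = 12 + p (h(E, p) = 3*(1 + 3) + 1*p = 3*4 + p = 12 + p)
-35/(28 - h(2, 13)) - 315/(-63) = -35/(28 - (12 + 13)) - 315/(-63) = -35/(28 - 1*25) - 315*(-1/63) = -35/(28 - 25) + 5 = -35/3 + 5 = -20/3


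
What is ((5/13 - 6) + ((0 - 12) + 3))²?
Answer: 36100/169 ≈ 213.61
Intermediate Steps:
((5/13 - 6) + ((0 - 12) + 3))² = ((5*(1/13) - 6) + (-12 + 3))² = ((5/13 - 6) - 9)² = (-73/13 - 9)² = (-190/13)² = 36100/169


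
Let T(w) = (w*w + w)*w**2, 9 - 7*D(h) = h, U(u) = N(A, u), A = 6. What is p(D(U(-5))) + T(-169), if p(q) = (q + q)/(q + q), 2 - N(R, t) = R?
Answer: 810903913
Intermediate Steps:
N(R, t) = 2 - R
U(u) = -4 (U(u) = 2 - 1*6 = 2 - 6 = -4)
D(h) = 9/7 - h/7
p(q) = 1 (p(q) = (2*q)/((2*q)) = (2*q)*(1/(2*q)) = 1)
T(w) = w**2*(w + w**2) (T(w) = (w**2 + w)*w**2 = (w + w**2)*w**2 = w**2*(w + w**2))
p(D(U(-5))) + T(-169) = 1 + (-169)**3*(1 - 169) = 1 - 4826809*(-168) = 1 + 810903912 = 810903913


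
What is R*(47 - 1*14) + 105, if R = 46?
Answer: 1623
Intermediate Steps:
R*(47 - 1*14) + 105 = 46*(47 - 1*14) + 105 = 46*(47 - 14) + 105 = 46*33 + 105 = 1518 + 105 = 1623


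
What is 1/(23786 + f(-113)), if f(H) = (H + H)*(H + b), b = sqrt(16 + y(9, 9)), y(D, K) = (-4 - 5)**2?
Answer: 12331/606975651 + 113*sqrt(97)/1213951302 ≈ 2.1232e-5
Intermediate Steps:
y(D, K) = 81 (y(D, K) = (-9)**2 = 81)
b = sqrt(97) (b = sqrt(16 + 81) = sqrt(97) ≈ 9.8489)
f(H) = 2*H*(H + sqrt(97)) (f(H) = (H + H)*(H + sqrt(97)) = (2*H)*(H + sqrt(97)) = 2*H*(H + sqrt(97)))
1/(23786 + f(-113)) = 1/(23786 + 2*(-113)*(-113 + sqrt(97))) = 1/(23786 + (25538 - 226*sqrt(97))) = 1/(49324 - 226*sqrt(97))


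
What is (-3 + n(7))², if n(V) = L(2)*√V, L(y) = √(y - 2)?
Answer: 9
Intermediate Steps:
L(y) = √(-2 + y)
n(V) = 0 (n(V) = √(-2 + 2)*√V = √0*√V = 0*√V = 0)
(-3 + n(7))² = (-3 + 0)² = (-3)² = 9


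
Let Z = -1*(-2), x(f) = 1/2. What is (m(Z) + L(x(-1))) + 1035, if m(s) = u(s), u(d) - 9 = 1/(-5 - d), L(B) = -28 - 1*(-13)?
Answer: 7202/7 ≈ 1028.9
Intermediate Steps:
x(f) = 1/2
Z = 2
L(B) = -15 (L(B) = -28 + 13 = -15)
u(d) = 9 + 1/(-5 - d)
m(s) = (44 + 9*s)/(5 + s)
(m(Z) + L(x(-1))) + 1035 = ((44 + 9*2)/(5 + 2) - 15) + 1035 = ((44 + 18)/7 - 15) + 1035 = ((1/7)*62 - 15) + 1035 = (62/7 - 15) + 1035 = -43/7 + 1035 = 7202/7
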